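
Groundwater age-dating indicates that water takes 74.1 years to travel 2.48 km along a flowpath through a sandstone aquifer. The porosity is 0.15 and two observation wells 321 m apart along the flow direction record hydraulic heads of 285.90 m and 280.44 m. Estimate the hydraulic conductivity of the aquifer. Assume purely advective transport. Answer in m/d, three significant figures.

0.809 m/d

Hydraulic gradient i = (285.90 − 280.44) / 321 = 5.46 / 321 = 0.01701
t = 74.1 years = 27050 d
L = 2.48 km = 2480 m
v = L / t = 2480 / 27050 = 0.09169 m/d
K = v · n / i = 0.09169 × 0.15 / 0.01701 = 0.809 m/d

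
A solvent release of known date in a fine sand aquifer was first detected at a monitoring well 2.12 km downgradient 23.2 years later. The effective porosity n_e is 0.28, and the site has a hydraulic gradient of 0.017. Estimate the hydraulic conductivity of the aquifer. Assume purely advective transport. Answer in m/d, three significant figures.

4.12 m/d

t = 23.2 years = 8468 d
L = 2.12 km = 2120 m
v = L / t = 2120 / 8468 = 0.2504 m/d
K = v · n / i = 0.2504 × 0.28 / 0.017 = 4.12 m/d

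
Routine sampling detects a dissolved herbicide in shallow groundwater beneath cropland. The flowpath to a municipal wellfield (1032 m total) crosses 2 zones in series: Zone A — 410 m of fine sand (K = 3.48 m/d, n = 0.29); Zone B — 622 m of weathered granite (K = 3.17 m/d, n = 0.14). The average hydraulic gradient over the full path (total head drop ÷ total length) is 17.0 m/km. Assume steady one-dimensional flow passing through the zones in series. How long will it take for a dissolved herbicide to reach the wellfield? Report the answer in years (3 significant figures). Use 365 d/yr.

10.1 years

For zones in series the flux q is common to all zones; the equivalent conductivity is the harmonic (thickness-weighted) mean, K_eq = L_total / Σ(L_j/K_j).
Σ(L/K) = 410/3.48 + 622/3.17 = 117.8 + 196.2 = 314.0 d
K_eq = L_total / Σ(L/K) = 1032 / 314.0 = 3.286 m/d
q = K_eq · i = 3.286 × 0.017 = 0.05587 m/d (same in every zone)
Zone A: v = q/n = 0.05587/0.29 = 0.1926 m/d → t_A = 410/0.1926 = 2128 d
Zone B: v = q/n = 0.05587/0.14 = 0.3991 m/d → t_B = 622/0.3991 = 1559 d
Total t = 2128 + 1559 = 3687 d
   = 3687 / 365 = 10.1 yr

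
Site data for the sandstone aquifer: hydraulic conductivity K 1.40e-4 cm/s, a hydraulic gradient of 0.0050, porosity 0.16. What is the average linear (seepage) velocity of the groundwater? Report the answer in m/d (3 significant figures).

0.00378 m/d

K = 1.40e-4 cm/s × 864 = 0.1210 m/d
Darcy flux q = K·i = 0.1210 × 0.0050 = 6.048e-4 m/d
v_s = q/n_e = 6.048e-4/0.16 = 0.003780 m/d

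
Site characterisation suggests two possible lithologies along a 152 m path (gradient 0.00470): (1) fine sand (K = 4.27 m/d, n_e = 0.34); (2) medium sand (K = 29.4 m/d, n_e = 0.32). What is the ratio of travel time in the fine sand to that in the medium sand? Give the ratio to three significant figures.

Unit 1 (fine sand): v = 4.27×0.0047/0.34 = 0.05903 m/d, t = 152/0.05903 = 2575 d
Unit 2 (medium sand): v = 29.4×0.0047/0.32 = 0.4318 m/d, t = 152/0.4318 = 352.0 d
t(fine sand) / t(medium sand) = 2575/352.0 = 7.32

7.32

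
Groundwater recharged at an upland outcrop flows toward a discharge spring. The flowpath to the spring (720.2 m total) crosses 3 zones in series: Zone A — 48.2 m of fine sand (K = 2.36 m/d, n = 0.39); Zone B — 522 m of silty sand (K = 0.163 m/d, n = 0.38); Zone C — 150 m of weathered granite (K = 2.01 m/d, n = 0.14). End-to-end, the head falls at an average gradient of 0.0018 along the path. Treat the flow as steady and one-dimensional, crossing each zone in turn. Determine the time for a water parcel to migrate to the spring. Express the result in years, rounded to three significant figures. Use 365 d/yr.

Steady 1-D flow in series ⇒ the Darcy flux q is identical in every zone and the zone head losses add (resistances L/K in series).
Σ(L/K) = 48.2/2.36 + 522/0.163 + 150/2.01 = 20.42 + 3202 + 74.63 = 3298 d
K_eq = L_total / Σ(L/K) = 720.2 / 3298 = 0.2184 m/d
q = K_eq · i = 0.2184 × 0.0018 = 3.931e-4 m/d (same in every zone)
Zone A: v = q/n = 3.931e-4/0.39 = 0.001008 m/d → t_A = 48.2/0.001008 = 47820 d
Zone B: v = q/n = 3.931e-4/0.38 = 0.001035 m/d → t_B = 522/0.001035 = 504600 d
Zone C: v = q/n = 3.931e-4/0.14 = 0.002808 m/d → t_C = 150/0.002808 = 53420 d
Total t = 47820 + 504600 + 53420 = 605800 d
   = 605800 / 365 = 1660 yr

1660 years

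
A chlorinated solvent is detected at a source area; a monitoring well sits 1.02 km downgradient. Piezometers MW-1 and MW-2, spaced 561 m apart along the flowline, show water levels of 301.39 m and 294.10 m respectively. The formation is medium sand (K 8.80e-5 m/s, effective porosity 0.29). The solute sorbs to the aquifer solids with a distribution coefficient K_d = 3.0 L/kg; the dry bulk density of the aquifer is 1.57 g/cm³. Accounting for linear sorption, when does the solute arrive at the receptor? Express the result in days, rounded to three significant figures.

Hydraulic gradient i = (301.39 − 294.10) / 561 = 7.29 / 561 = 0.01299
K = 8.80e-5 m/s × 86400 s/d = 7.603 m/d
Darcy flux q = K·i = 7.603 × 0.01299 = 0.09880 m/d
v_s = q/n_e = 0.09880/0.29 = 0.3407 m/d
Retardation R = 1 + ρ_b·K_d/n = 1 + 1.57×3.0/0.29 = 17.24
Contaminant velocity v_c = v/R = 0.3407/17.24 = 0.01976 m/d
L = 1.02 km = 1020 m
t = L/v_c = 1020/0.01976 = 51620 d

51600 days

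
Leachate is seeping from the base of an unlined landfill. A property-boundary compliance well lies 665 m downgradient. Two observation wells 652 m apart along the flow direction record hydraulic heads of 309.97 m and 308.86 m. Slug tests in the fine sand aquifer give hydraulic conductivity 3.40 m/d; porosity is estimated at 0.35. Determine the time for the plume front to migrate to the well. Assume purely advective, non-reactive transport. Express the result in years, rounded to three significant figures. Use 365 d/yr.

Hydraulic gradient i = (309.97 − 308.86) / 652 = 1.11 / 652 = 0.001702
q = Ki = 3.40 × 0.001702 = 0.005788 m/d
v_s = q/n_e = 0.005788/0.35 = 0.01654 m/d
t = L / v = 665 / 0.01654 = 40210 d
   = 40210 / 365 = 110 yr

110 years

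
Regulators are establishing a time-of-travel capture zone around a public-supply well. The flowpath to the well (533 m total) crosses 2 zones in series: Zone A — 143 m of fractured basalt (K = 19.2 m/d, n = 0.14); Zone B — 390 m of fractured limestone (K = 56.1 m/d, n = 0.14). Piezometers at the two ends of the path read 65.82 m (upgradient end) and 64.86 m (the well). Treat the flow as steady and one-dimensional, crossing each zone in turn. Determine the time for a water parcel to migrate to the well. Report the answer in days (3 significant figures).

Total head drop ΔH = 65.82 − 64.86 = 0.96 m
Steady 1-D flow in series ⇒ the Darcy flux q is identical in every zone and the zone head losses add (resistances L/K in series).
Σ(L/K) = 143/19.2 + 390/56.1 = 7.448 + 6.952 = 14.40 d
q = ΔH / Σ(L/K) = 0.96 / 14.40 = 0.06667 m/d (same in every zone)
Zone A: v = q/n = 0.06667/0.14 = 0.4762 m/d → t_A = 143/0.4762 = 300.3 d
Zone B: v = q/n = 0.06667/0.14 = 0.4762 m/d → t_B = 390/0.4762 = 819.0 d
Total t = 300.3 + 819.0 = 1119 d

1120 days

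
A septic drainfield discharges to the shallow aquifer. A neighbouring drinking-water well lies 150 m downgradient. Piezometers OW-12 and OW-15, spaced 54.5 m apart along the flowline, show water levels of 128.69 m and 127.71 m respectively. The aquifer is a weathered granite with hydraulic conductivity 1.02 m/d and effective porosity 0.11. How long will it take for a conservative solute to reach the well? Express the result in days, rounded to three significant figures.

Hydraulic gradient i = (128.69 − 127.71) / 54.5 = 0.98 / 54.5 = 0.01798
Specific discharge q = 1.02 × 0.01798 = 0.01834 m/d
v_s = q/n_e = 0.01834/0.11 = 0.1667 m/d
t = L / v = 150 / 0.1667 = 899.6 d

900 days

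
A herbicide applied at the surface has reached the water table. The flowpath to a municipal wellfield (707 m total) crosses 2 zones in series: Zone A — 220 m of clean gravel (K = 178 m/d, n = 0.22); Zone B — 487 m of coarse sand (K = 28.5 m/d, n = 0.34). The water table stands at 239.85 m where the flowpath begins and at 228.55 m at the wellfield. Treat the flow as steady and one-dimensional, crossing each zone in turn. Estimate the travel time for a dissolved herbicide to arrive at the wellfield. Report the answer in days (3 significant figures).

Total head drop ΔH = 239.85 − 228.55 = 11.30 m
Steady 1-D flow in series ⇒ the Darcy flux q is identical in every zone and the zone head losses add (resistances L/K in series).
Σ(L/K) = 220/178 + 487/28.5 = 1.236 + 17.09 = 18.32 d
q = ΔH / Σ(L/K) = 11.30 / 18.32 = 0.6167 m/d (same in every zone)
Zone A: v = q/n = 0.6167/0.22 = 2.803 m/d → t_A = 220/2.803 = 78.48 d
Zone B: v = q/n = 0.6167/0.34 = 1.814 m/d → t_B = 487/1.814 = 268.5 d
Total t = 78.48 + 268.5 = 347.0 d

347 days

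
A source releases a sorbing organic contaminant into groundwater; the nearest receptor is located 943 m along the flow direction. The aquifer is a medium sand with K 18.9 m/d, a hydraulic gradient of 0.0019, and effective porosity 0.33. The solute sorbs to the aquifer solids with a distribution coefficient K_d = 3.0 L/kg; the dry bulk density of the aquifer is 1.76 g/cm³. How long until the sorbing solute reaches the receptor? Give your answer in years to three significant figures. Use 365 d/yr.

404 years

q = Ki = 18.9 × 0.0019 = 0.03591 m/d
Seepage velocity v = q / n = 0.03591 / 0.33 = 0.1088 m/d
Retardation R = 1 + ρ_b·K_d/n = 1 + 1.76×3.0/0.33 = 17.00
Contaminant velocity v_c = v/R = 0.1088/17.00 = 0.006401 m/d
t = L/v_c = 943/0.006401 = 147300 d
   = 147300/365 = 404 yr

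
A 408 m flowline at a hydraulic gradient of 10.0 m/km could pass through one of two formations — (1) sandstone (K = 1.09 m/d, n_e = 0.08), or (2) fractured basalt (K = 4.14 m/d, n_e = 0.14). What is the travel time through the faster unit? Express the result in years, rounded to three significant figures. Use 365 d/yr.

Unit 1 (sandstone): v = 1.09×0.010/0.08 = 0.1363 m/d, t = 408/0.1363 = 2994 d
Unit 2 (fractured basalt): v = 4.14×0.010/0.14 = 0.2957 m/d, t = 408/0.2957 = 1380 d
Faster: 1380 d / 365 = 3.78 yr

3.78 years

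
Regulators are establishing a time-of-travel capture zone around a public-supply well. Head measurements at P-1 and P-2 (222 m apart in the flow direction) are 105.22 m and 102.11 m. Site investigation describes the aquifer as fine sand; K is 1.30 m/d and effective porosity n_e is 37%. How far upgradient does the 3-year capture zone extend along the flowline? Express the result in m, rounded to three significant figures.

Hydraulic gradient i = (105.22 − 102.11) / 222 = 3.11 / 222 = 0.01401
q = Ki = 1.30 × 0.01401 = 0.01821 m/d
v_s = q/n_e = 0.01821/0.37 = 0.04922 m/d
T = 3 yr × 365 = 1095 d
L = v × T = 0.04922 × 1095 = 53.90 m

53.9 m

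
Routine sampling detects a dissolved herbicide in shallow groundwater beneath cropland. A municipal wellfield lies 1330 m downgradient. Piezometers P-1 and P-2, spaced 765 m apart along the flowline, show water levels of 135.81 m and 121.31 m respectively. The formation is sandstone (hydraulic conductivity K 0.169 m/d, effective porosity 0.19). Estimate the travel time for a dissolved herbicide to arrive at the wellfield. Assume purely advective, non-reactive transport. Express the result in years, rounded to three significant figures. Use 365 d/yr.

216 years

Hydraulic gradient i = (135.81 − 121.31) / 765 = 14.50 / 765 = 0.01895
q = Ki = 0.169 × 0.01895 = 0.003203 m/d
v = Ki/n = 0.169·0.01895/0.19 = 0.01686 m/d
t = L / v = 1330 / 0.01686 = 78890 d
   = 78890 / 365 = 216 yr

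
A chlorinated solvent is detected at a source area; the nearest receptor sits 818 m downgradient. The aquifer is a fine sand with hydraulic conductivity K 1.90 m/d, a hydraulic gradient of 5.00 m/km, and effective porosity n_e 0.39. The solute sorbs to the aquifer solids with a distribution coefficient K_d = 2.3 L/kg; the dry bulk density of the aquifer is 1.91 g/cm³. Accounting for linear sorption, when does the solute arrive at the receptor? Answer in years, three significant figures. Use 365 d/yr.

1130 years

Darcy flux q = K·i = 1.90 × 0.0050 = 0.009500 m/d
v_s = q/n_e = 0.009500/0.39 = 0.02436 m/d
Retardation R = 1 + ρ_b·K_d/n = 1 + 1.91×2.3/0.39 = 12.26
Contaminant velocity v_c = v/R = 0.02436/12.26 = 0.001986 m/d
t = L/v_c = 818/0.001986 = 411800 d
   = 411800/365 = 1130 yr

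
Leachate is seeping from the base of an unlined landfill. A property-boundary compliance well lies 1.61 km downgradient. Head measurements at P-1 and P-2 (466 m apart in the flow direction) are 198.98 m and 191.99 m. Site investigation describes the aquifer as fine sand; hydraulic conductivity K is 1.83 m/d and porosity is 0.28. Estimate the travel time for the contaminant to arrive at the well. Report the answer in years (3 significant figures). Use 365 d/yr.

45.0 years

Hydraulic gradient i = (198.98 − 191.99) / 466 = 6.99 / 466 = 0.01500
q = Ki = 1.83 × 0.01500 = 0.02745 m/d
v_s = q/n_e = 0.02745/0.28 = 0.09804 m/d
L = 1.61 km = 1610 m
t = L / v = 1610 / 0.09804 = 16420 d
   = 16420 / 365 = 45.0 yr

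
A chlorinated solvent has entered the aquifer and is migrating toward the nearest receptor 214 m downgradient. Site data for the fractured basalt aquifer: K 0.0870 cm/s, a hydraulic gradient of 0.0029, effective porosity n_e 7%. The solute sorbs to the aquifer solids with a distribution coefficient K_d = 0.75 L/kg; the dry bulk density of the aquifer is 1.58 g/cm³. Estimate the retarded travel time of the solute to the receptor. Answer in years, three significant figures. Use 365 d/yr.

3.38 years

K = 0.0870 cm/s × 864 = 75.17 m/d
Darcy flux q = K·i = 75.17 × 0.0029 = 0.2180 m/d
v_s = q/n_e = 0.2180/0.07 = 3.114 m/d
Retardation R = 1 + ρ_b·K_d/n = 1 + 1.58×0.75/0.07 = 17.93
Contaminant velocity v_c = v/R = 3.114/17.93 = 0.1737 m/d
t = L/v_c = 214/0.1737 = 1232 d
   = 1232/365 = 3.38 yr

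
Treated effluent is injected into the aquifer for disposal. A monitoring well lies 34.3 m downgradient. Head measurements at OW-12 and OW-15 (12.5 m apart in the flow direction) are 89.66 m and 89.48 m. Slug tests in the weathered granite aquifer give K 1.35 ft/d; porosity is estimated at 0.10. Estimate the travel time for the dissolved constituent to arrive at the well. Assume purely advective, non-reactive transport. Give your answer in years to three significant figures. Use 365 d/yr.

Hydraulic gradient i = (89.66 − 89.48) / 12.5 = 0.18 / 12.5 = 0.01440
K = 1.35 ft/d × 0.3048 = 0.4115 m/d
Specific discharge q = 0.4115 × 0.01440 = 0.005925 m/d
Seepage velocity v = q / n = 0.005925 / 0.10 = 0.05925 m/d
t = L / v = 34.3 / 0.05925 = 578.9 d
   = 578.9 / 365 = 1.59 yr

1.59 years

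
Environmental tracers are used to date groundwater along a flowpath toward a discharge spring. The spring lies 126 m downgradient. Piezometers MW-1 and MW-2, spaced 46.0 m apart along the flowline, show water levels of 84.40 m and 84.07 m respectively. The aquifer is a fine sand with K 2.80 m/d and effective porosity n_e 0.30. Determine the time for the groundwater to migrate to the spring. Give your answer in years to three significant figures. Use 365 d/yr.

Hydraulic gradient i = (84.40 − 84.07) / 46.0 = 0.33 / 46.0 = 0.007174
Darcy flux q = K·i = 2.80 × 0.007174 = 0.02009 m/d
Average linear velocity = 0.02009 / 0.30 = 0.06696 m/d
t = L / v = 126 / 0.06696 = 1882 d
   = 1882 / 365 = 5.16 yr

5.16 years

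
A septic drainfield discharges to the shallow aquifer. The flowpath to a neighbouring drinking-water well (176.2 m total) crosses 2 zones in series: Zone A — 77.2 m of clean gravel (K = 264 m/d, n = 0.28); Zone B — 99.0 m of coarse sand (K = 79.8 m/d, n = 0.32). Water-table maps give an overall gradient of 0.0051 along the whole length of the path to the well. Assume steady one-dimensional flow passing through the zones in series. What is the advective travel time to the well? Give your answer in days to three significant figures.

Steady 1-D flow in series ⇒ the Darcy flux q is identical in every zone and the zone head losses add (resistances L/K in series).
Σ(L/K) = 77.2/264 + 99.0/79.8 = 0.2924 + 1.241 = 1.533 d
K_eq = L_total / Σ(L/K) = 176.2 / 1.533 = 114.9 m/d
q = K_eq · i = 114.9 × 0.0051 = 0.5862 m/d (same in every zone)
Zone A: v = q/n = 0.5862/0.28 = 2.093 m/d → t_A = 77.2/2.093 = 36.88 d
Zone B: v = q/n = 0.5862/0.32 = 1.832 m/d → t_B = 99.0/1.832 = 54.05 d
Total t = 36.88 + 54.05 = 90.92 d

90.9 days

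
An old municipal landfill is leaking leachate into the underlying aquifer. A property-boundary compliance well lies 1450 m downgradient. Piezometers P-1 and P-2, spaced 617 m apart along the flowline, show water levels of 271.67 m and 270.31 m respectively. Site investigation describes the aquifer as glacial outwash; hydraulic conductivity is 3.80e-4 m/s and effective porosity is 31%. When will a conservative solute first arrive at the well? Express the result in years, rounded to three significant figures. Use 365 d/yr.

17.0 years

Hydraulic gradient i = (271.67 − 270.31) / 617 = 1.36 / 617 = 0.002204
K = 3.80e-4 m/s × 86400 s/d = 32.83 m/d
Specific discharge q = 32.83 × 0.002204 = 0.07237 m/d
Seepage velocity v = q / n = 0.07237 / 0.31 = 0.2334 m/d
t = L / v = 1450 / 0.2334 = 6211 d
   = 6211 / 365 = 17.0 yr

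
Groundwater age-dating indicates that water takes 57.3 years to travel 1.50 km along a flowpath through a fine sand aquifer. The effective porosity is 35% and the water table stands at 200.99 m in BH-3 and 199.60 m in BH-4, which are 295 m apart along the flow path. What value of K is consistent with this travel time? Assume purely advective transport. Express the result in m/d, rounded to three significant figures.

5.33 m/d

Hydraulic gradient i = (200.99 − 199.60) / 295 = 1.39 / 295 = 0.004712
t = 57.3 years = 20910 d
L = 1.50 km = 1500 m
v = L / t = 1500 / 20910 = 0.07172 m/d
K = v · n / i = 0.07172 × 0.35 / 0.004712 = 5.33 m/d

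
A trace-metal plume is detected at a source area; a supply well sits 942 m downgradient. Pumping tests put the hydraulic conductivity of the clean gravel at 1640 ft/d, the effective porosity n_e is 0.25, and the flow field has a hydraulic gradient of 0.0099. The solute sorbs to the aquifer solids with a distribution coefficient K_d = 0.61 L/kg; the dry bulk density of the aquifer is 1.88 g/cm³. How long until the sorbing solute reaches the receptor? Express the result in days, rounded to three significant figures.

266 days

K = 1640 ft/d × 0.3048 = 499.9 m/d
Specific discharge q = 499.9 × 0.0099 = 4.949 m/d
v_s = q/n_e = 4.949/0.25 = 19.79 m/d
Retardation R = 1 + ρ_b·K_d/n = 1 + 1.88×0.61/0.25 = 5.587
Contaminant velocity v_c = v/R = 19.79/5.587 = 3.543 m/d
t = L/v_c = 942/3.543 = 265.9 d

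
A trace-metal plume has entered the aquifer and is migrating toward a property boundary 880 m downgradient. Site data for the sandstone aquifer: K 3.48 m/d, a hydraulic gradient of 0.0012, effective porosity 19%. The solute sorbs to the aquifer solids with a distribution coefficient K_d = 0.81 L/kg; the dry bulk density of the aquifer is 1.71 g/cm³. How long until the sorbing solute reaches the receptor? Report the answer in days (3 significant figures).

332000 days

Specific discharge q = 3.48 × 0.0012 = 0.004176 m/d
v = Ki/n = 3.48·0.0012/0.19 = 0.02198 m/d
Retardation R = 1 + ρ_b·K_d/n = 1 + 1.71×0.81/0.19 = 8.290
Contaminant velocity v_c = v/R = 0.02198/8.290 = 0.002651 m/d
t = L/v_c = 880/0.002651 = 331900 d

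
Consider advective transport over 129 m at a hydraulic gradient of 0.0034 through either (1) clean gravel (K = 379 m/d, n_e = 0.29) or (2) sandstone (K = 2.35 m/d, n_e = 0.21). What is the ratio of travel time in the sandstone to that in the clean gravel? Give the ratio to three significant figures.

117

Unit 1 (clean gravel): v = 379×0.0034/0.29 = 4.443 m/d, t = 129/4.443 = 29.03 d
Unit 2 (sandstone): v = 2.35×0.0034/0.21 = 0.03805 m/d, t = 129/0.03805 = 3390 d
t(sandstone) / t(clean gravel) = 3390/29.03 = 117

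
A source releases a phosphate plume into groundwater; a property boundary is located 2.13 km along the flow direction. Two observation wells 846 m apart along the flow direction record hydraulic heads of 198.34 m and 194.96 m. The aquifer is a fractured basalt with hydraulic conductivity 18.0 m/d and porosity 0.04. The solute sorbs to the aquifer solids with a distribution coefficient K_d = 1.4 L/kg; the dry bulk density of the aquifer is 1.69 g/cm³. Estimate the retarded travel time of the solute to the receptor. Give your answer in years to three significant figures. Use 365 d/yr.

195 years

Hydraulic gradient i = (198.34 − 194.96) / 846 = 3.38 / 846 = 0.003995
q = Ki = 18.0 × 0.003995 = 0.07191 m/d
v = Ki/n = 18.0·0.003995/0.04 = 1.798 m/d
Retardation R = 1 + ρ_b·K_d/n = 1 + 1.69×1.4/0.04 = 60.15
Contaminant velocity v_c = v/R = 1.798/60.15 = 0.02989 m/d
L = 2.13 km = 2130 m
t = L/v_c = 2130/0.02989 = 71260 d
   = 71260/365 = 195 yr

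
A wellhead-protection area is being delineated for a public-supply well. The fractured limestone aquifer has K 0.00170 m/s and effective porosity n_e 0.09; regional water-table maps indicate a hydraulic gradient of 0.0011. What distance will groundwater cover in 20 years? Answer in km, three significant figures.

13.1 km

K = 0.00170 m/s × 86400 s/d = 146.9 m/d
Darcy flux q = K·i = 146.9 × 0.0011 = 0.1616 m/d
v = Ki/n = 146.9·0.0011/0.09 = 1.795 m/d
T = 20 yr × 365 = 7300 d
L = v × T = 1.795 × 7300 = 13100 m
   = 13.1 km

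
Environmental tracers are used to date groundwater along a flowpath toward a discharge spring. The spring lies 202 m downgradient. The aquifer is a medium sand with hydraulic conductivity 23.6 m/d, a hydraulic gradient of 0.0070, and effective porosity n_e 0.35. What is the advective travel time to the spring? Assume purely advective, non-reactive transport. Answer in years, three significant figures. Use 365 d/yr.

1.17 years

Darcy flux q = K·i = 23.6 × 0.0070 = 0.1652 m/d
Average linear velocity = 0.1652 / 0.35 = 0.4720 m/d
t = L / v = 202 / 0.4720 = 428.0 d
   = 428.0 / 365 = 1.17 yr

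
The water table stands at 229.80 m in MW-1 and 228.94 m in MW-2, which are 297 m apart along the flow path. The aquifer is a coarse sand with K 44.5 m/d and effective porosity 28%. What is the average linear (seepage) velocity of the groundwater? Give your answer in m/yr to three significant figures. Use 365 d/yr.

Hydraulic gradient i = (229.80 − 228.94) / 297 = 0.86 / 297 = 0.002896
Specific discharge q = 44.5 × 0.002896 = 0.1289 m/d
Average linear velocity = 0.1289 / 0.28 = 0.4602 m/d
   = 0.4602 × 365 = 168 m/yr

168 m/yr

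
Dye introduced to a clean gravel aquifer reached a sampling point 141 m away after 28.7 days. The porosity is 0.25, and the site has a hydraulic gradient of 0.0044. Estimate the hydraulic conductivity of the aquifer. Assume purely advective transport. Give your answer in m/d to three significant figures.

279 m/d

v = L / t = 141 / 28.7 = 4.913 m/d
K = v · n / i = 4.913 × 0.25 / 0.0044 = 279 m/d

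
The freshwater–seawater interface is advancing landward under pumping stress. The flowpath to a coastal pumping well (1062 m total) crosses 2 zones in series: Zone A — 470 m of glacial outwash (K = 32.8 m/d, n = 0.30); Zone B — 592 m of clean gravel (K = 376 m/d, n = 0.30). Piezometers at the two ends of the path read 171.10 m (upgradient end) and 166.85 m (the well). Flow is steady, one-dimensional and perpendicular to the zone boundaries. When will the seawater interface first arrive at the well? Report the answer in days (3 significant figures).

1190 days

Total head drop ΔH = 171.10 − 166.85 = 4.25 m
Steady 1-D flow in series ⇒ the Darcy flux q is identical in every zone and the zone head losses add (resistances L/K in series).
Σ(L/K) = 470/32.8 + 592/376 = 14.33 + 1.574 = 15.90 d
q = ΔH / Σ(L/K) = 4.25 / 15.90 = 0.2672 m/d (same in every zone)
Zone A: v = q/n = 0.2672/0.30 = 0.8908 m/d → t_A = 470/0.8908 = 527.6 d
Zone B: v = q/n = 0.2672/0.30 = 0.8908 m/d → t_B = 592/0.8908 = 664.6 d
Total t = 527.6 + 664.6 = 1192 d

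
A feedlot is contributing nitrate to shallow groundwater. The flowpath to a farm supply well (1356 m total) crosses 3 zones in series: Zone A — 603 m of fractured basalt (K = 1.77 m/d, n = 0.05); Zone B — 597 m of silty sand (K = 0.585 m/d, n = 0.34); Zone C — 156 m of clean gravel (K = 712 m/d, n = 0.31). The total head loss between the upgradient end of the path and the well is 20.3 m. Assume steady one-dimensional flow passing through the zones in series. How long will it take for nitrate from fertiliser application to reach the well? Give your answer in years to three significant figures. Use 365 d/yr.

Continuity: the same q passes through each zone, so ΔH = q·Σ(L_j/K_j) — the zones act as resistances in series.
Σ(L/K) = 603/1.77 + 597/0.585 + 156/712 = 340.7 + 1021 + 0.2191 = 1361 d
q = ΔH / Σ(L/K) = 20.3 / 1361 = 0.01491 m/d (same in every zone)
Zone A: v = q/n = 0.01491/0.05 = 0.2982 m/d → t_A = 603/0.2982 = 2022 d
Zone B: v = q/n = 0.01491/0.34 = 0.04386 m/d → t_B = 597/0.04386 = 13610 d
Zone C: v = q/n = 0.01491/0.31 = 0.04810 m/d → t_C = 156/0.04810 = 3243 d
Total t = 2022 + 13610 + 3243 = 18880 d
   = 18880 / 365 = 51.7 yr

51.7 years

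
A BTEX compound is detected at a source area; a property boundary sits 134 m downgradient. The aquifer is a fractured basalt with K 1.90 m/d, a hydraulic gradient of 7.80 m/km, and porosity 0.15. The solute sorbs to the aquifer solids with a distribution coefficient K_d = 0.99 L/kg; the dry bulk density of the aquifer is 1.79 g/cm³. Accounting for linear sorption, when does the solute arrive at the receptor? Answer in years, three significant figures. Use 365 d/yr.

47.6 years

Specific discharge q = 1.90 × 0.0078 = 0.01482 m/d
Seepage velocity v = q / n = 0.01482 / 0.15 = 0.09880 m/d
Retardation R = 1 + ρ_b·K_d/n = 1 + 1.79×0.99/0.15 = 12.81
Contaminant velocity v_c = v/R = 0.09880/12.81 = 0.007710 m/d
t = L/v_c = 134/0.007710 = 17380 d
   = 17380/365 = 47.6 yr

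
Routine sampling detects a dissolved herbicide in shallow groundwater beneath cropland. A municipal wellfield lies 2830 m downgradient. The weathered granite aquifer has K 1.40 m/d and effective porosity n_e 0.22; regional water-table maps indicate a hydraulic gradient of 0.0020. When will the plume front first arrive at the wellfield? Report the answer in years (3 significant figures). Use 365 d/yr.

609 years

Specific discharge q = 1.40 × 0.0020 = 0.002800 m/d
Seepage velocity v = q / n = 0.002800 / 0.22 = 0.01273 m/d
t = L / v = 2830 / 0.01273 = 222400 d
   = 222400 / 365 = 609 yr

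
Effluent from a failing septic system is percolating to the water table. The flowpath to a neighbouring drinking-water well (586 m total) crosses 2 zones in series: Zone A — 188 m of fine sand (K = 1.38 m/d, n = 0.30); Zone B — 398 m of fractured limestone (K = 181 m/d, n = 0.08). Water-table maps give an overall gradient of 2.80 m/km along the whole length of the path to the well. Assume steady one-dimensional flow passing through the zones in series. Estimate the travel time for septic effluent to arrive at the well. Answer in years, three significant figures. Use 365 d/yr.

Continuity: the same q passes through each zone, so ΔH = q·Σ(L_j/K_j) — the zones act as resistances in series.
Σ(L/K) = 188/1.38 + 398/181 = 136.2 + 2.199 = 138.4 d
K_eq = L_total / Σ(L/K) = 586 / 138.4 = 4.233 m/d
q = K_eq · i = 4.233 × 0.0028 = 0.01185 m/d (same in every zone)
Zone A: v = q/n = 0.01185/0.30 = 0.03951 m/d → t_A = 188/0.03951 = 4758 d
Zone B: v = q/n = 0.01185/0.08 = 0.1482 m/d → t_B = 398/0.1482 = 2686 d
Total t = 4758 + 2686 = 7445 d
   = 7445 / 365 = 20.4 yr

20.4 years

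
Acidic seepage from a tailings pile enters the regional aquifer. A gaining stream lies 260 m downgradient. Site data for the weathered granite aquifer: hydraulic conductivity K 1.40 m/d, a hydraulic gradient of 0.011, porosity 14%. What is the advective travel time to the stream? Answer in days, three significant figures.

2360 days

Specific discharge q = 1.40 × 0.011 = 0.01540 m/d
v_s = q/n_e = 0.01540/0.14 = 0.1100 m/d
t = L / v = 260 / 0.1100 = 2364 d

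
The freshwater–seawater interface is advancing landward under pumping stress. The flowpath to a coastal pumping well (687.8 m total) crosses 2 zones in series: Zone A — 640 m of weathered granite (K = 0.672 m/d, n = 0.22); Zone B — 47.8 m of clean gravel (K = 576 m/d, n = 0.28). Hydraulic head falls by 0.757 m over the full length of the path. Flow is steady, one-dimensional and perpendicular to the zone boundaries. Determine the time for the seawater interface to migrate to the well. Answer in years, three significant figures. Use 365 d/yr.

Continuity: the same q passes through each zone, so ΔH = q·Σ(L_j/K_j) — the zones act as resistances in series.
Σ(L/K) = 640/0.672 + 47.8/576 = 952.4 + 0.08299 = 952.5 d
q = ΔH / Σ(L/K) = 0.757 / 952.5 = 7.948e-4 m/d (same in every zone)
Zone A: v = q/n = 7.948e-4/0.22 = 0.003613 m/d → t_A = 640/0.003613 = 177200 d
Zone B: v = q/n = 7.948e-4/0.28 = 0.002839 m/d → t_B = 47.8/0.002839 = 16840 d
Total t = 177200 + 16840 = 194000 d
   = 194000 / 365 = 531 yr

531 years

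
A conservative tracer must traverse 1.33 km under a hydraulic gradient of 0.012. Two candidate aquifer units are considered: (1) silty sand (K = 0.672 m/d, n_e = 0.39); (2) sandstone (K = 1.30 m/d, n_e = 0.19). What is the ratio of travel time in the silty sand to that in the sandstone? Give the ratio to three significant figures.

3.97

Unit 1 (silty sand): v = 0.672×0.012/0.39 = 0.02068 m/d, t = 1330/0.02068 = 64320 d
Unit 2 (sandstone): v = 1.30×0.012/0.19 = 0.08211 m/d, t = 1330/0.08211 = 16200 d
t(silty sand) / t(sandstone) = 64320/16200 = 3.97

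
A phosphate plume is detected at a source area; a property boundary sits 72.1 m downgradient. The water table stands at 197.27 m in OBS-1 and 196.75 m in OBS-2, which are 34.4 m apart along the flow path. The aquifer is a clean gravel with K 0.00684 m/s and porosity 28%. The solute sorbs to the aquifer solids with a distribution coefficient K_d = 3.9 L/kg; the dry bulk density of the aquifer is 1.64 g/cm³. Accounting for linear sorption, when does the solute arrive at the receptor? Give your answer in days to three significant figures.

Hydraulic gradient i = (197.27 − 196.75) / 34.4 = 0.52 / 34.4 = 0.01512
K = 0.00684 m/s × 86400 s/d = 591.0 m/d
Specific discharge q = 591.0 × 0.01512 = 8.933 m/d
Average linear velocity = 8.933 / 0.28 = 31.90 m/d
Retardation R = 1 + ρ_b·K_d/n = 1 + 1.64×3.9/0.28 = 23.84
Contaminant velocity v_c = v/R = 31.90/23.84 = 1.338 m/d
t = L/v_c = 72.1/1.338 = 53.88 d

53.9 days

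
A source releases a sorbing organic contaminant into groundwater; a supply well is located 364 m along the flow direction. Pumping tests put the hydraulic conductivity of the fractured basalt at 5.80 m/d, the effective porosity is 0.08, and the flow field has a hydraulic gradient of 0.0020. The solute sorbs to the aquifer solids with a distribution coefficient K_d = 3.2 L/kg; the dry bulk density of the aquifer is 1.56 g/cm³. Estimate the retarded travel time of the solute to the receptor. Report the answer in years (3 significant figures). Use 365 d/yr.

436 years

Darcy flux q = K·i = 5.80 × 0.0020 = 0.01160 m/d
v_s = q/n_e = 0.01160/0.08 = 0.1450 m/d
Retardation R = 1 + ρ_b·K_d/n = 1 + 1.56×3.2/0.08 = 63.40
Contaminant velocity v_c = v/R = 0.1450/63.40 = 0.002287 m/d
t = L/v_c = 364/0.002287 = 159200 d
   = 159200/365 = 436 yr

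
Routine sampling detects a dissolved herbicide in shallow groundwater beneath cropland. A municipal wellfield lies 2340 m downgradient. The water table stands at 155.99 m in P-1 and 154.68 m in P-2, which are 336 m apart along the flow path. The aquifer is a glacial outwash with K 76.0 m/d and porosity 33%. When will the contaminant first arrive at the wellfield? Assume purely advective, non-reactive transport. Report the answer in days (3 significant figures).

Hydraulic gradient i = (155.99 − 154.68) / 336 = 1.31 / 336 = 0.003899
Darcy flux q = K·i = 76.0 × 0.003899 = 0.2963 m/d
v = Ki/n = 76.0·0.003899/0.33 = 0.8979 m/d
t = L / v = 2340 / 0.8979 = 2606 d

2610 days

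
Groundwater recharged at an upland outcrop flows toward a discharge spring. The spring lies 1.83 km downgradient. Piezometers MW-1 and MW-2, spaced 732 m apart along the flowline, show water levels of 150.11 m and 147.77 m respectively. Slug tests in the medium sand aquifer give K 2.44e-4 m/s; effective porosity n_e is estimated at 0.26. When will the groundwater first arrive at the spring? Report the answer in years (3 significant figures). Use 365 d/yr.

19.3 years

Hydraulic gradient i = (150.11 − 147.77) / 732 = 2.34 / 732 = 0.003197
K = 2.44e-4 m/s × 86400 s/d = 21.08 m/d
Darcy flux q = K·i = 21.08 × 0.003197 = 0.06739 m/d
Seepage velocity v = q / n = 0.06739 / 0.26 = 0.2592 m/d
L = 1.83 km = 1830 m
t = L / v = 1830 / 0.2592 = 7060 d
   = 7060 / 365 = 19.3 yr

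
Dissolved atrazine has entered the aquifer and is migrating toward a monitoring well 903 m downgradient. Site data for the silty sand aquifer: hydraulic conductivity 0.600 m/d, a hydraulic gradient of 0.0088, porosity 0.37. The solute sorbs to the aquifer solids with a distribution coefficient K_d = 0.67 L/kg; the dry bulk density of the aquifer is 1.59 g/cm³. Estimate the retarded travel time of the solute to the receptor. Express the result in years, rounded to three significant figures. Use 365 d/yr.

q = Ki = 0.600 × 0.0088 = 0.005280 m/d
v = Ki/n = 0.600·0.0088/0.37 = 0.01427 m/d
Retardation R = 1 + ρ_b·K_d/n = 1 + 1.59×0.67/0.37 = 3.879
Contaminant velocity v_c = v/R = 0.01427/3.879 = 0.003679 m/d
t = L/v_c = 903/0.003679 = 245500 d
   = 245500/365 = 673 yr

673 years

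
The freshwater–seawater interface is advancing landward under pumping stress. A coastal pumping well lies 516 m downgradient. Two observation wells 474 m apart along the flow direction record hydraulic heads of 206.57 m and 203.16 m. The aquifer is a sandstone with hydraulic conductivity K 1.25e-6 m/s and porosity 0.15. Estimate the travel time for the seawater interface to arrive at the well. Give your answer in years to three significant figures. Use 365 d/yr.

Hydraulic gradient i = (206.57 − 203.16) / 474 = 3.41 / 474 = 0.007194
K = 1.25e-6 m/s × 86400 s/d = 0.1080 m/d
Darcy flux q = K·i = 0.1080 × 0.007194 = 7.770e-4 m/d
Seepage velocity v = q / n = 7.770e-4 / 0.15 = 0.005180 m/d
t = L / v = 516 / 0.005180 = 99620 d
   = 99620 / 365 = 273 yr

273 years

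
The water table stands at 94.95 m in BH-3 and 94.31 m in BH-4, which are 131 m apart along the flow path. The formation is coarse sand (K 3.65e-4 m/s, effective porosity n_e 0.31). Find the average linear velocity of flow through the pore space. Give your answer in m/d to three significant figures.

0.497 m/d

Hydraulic gradient i = (94.95 − 94.31) / 131 = 0.64 / 131 = 0.004885
K = 3.65e-4 m/s × 86400 s/d = 31.54 m/d
Specific discharge q = 31.54 × 0.004885 = 0.1541 m/d
Seepage velocity v = q / n = 0.1541 / 0.31 = 0.4970 m/d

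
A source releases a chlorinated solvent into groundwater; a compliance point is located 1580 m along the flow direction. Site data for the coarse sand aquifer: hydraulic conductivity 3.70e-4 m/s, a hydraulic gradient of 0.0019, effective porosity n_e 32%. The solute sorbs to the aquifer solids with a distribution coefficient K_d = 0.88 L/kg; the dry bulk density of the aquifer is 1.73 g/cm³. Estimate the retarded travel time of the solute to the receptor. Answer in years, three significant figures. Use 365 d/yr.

131 years

K = 3.70e-4 m/s × 86400 s/d = 31.97 m/d
Specific discharge q = 31.97 × 0.0019 = 0.06074 m/d
Average linear velocity = 0.06074 / 0.32 = 0.1898 m/d
Retardation R = 1 + ρ_b·K_d/n = 1 + 1.73×0.88/0.32 = 5.757
Contaminant velocity v_c = v/R = 0.1898/5.757 = 0.03297 m/d
t = L/v_c = 1580/0.03297 = 47930 d
   = 47930/365 = 131 yr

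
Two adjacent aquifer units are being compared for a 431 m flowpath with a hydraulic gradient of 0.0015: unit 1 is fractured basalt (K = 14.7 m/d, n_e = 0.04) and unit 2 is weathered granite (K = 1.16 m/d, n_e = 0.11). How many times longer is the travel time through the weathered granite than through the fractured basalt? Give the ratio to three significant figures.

Unit 1 (fractured basalt): v = 14.7×0.0015/0.04 = 0.5513 m/d, t = 431/0.5513 = 781.9 d
Unit 2 (weathered granite): v = 1.16×0.0015/0.11 = 0.01582 m/d, t = 431/0.01582 = 27250 d
t(weathered granite) / t(fractured basalt) = 27250/781.9 = 34.8

34.8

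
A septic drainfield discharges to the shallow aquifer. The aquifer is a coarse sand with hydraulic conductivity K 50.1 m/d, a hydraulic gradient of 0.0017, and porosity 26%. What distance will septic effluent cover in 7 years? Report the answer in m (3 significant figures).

837 m

Specific discharge q = 50.1 × 0.0017 = 0.08517 m/d
Average linear velocity = 0.08517 / 0.26 = 0.3276 m/d
T = 7 yr × 365 = 2555 d
L = v × T = 0.3276 × 2555 = 837.0 m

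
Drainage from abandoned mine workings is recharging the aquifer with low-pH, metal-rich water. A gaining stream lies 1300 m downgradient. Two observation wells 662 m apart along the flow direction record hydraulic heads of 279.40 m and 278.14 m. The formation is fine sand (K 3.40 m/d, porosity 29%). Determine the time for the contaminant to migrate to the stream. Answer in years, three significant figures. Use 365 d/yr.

Hydraulic gradient i = (279.40 − 278.14) / 662 = 1.26 / 662 = 0.001903
q = Ki = 3.40 × 0.001903 = 0.006471 m/d
v_s = q/n_e = 0.006471/0.29 = 0.02231 m/d
t = L / v = 1300 / 0.02231 = 58260 d
   = 58260 / 365 = 160 yr

160 years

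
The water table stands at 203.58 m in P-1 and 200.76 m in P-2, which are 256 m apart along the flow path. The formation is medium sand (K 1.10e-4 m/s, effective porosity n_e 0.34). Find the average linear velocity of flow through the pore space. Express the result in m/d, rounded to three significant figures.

0.308 m/d

Hydraulic gradient i = (203.58 − 200.76) / 256 = 2.82 / 256 = 0.01102
K = 1.10e-4 m/s × 86400 s/d = 9.504 m/d
Darcy flux q = K·i = 9.504 × 0.01102 = 0.1047 m/d
v = Ki/n = 9.504·0.01102/0.34 = 0.3079 m/d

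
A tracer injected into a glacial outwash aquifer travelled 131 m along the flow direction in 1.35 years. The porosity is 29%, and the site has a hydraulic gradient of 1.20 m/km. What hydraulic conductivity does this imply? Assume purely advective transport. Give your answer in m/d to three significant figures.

64.2 m/d

t = 1.35 years = 492.8 d
v = L / t = 131 / 492.8 = 0.2659 m/d
K = v · n / i = 0.2659 × 0.29 / 0.0012 = 64.2 m/d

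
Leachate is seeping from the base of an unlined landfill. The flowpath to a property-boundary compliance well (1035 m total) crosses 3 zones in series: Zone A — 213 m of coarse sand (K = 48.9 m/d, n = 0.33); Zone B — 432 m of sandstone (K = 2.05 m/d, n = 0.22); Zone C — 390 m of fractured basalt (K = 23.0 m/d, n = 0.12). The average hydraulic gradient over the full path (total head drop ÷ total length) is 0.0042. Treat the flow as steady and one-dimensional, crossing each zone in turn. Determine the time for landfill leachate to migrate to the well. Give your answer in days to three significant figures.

11300 days

Steady 1-D flow in series ⇒ the Darcy flux q is identical in every zone and the zone head losses add (resistances L/K in series).
Σ(L/K) = 213/48.9 + 432/2.05 + 390/23.0 = 4.356 + 210.7 + 16.96 = 232.0 d
K_eq = L_total / Σ(L/K) = 1035 / 232.0 = 4.460 m/d
q = K_eq · i = 4.460 × 0.0042 = 0.01873 m/d (same in every zone)
Zone A: v = q/n = 0.01873/0.33 = 0.05677 m/d → t_A = 213/0.05677 = 3752 d
Zone B: v = q/n = 0.01873/0.22 = 0.08515 m/d → t_B = 432/0.08515 = 5073 d
Zone C: v = q/n = 0.01873/0.12 = 0.1561 m/d → t_C = 390/0.1561 = 2498 d
Total t = 3752 + 5073 + 2498 = 11320 d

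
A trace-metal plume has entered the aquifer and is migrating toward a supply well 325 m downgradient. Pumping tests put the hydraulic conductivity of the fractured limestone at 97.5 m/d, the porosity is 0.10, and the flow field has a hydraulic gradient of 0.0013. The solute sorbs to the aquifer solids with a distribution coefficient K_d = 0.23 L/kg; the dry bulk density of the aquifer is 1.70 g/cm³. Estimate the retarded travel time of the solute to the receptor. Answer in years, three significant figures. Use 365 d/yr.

3.45 years

Specific discharge q = 97.5 × 0.0013 = 0.1268 m/d
Seepage velocity v = q / n = 0.1268 / 0.10 = 1.267 m/d
Retardation R = 1 + ρ_b·K_d/n = 1 + 1.70×0.23/0.10 = 4.910
Contaminant velocity v_c = v/R = 1.267/4.910 = 0.2581 m/d
t = L/v_c = 325/0.2581 = 1259 d
   = 1259/365 = 3.45 yr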